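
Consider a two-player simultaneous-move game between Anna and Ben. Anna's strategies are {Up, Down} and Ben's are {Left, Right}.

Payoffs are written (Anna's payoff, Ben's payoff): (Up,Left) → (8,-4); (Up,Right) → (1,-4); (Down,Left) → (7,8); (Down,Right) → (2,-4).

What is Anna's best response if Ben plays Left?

Up

Against Left, Anna earns 8 from Up and 7 from Down.
So Up is the best response.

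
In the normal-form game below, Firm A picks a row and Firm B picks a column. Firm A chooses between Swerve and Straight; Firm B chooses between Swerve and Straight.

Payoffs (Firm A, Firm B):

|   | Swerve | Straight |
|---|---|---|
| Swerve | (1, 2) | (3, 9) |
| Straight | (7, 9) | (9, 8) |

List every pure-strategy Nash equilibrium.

(Swerve, Swerve): Firm A prefers Straight (7 > 1); Firm B prefers Straight (9 > 2) — not an equilibrium.
(Swerve, Straight): Firm A prefers Straight (9 > 3) — not an equilibrium.
(Straight, Swerve): Firm A gets 7 ≥ 1 from Swerve, and Firm B gets 9 ≥ 8 from Straight — Nash equilibrium.
(Straight, Straight): Firm B prefers Swerve (9 > 8) — not an equilibrium.

(Straight, Swerve)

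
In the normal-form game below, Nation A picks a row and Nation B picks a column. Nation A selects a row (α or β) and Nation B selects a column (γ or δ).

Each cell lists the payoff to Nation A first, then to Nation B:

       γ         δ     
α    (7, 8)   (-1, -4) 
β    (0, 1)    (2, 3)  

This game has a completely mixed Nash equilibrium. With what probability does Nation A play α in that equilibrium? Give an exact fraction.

Let x be the probability that Nation A plays α. In a completely mixed equilibrium, Nation B must be indifferent between γ and δ.
Nation B's expected payoff from γ is 8x + (1−x); from δ it is −4x + 3(1−x).
Setting these equal: 7x + 1 = −7x + 3, so x = 1/7.

1/7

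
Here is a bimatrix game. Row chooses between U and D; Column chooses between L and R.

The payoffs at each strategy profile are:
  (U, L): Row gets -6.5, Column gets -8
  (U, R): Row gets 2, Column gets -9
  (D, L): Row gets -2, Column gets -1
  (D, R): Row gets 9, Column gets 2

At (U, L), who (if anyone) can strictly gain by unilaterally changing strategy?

Row

Row at (U, L) earns -6.5; deviating to D yields -2 — a strict improvement.
Column earns -8; deviating to R yields -9 — not better.
Only Row has a strictly profitable deviation.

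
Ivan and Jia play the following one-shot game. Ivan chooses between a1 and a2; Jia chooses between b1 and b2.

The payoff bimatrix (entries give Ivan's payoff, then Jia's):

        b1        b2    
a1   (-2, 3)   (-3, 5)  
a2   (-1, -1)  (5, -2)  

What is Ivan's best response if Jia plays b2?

a2

Against b2, Ivan earns -3 from a1 and 5 from a2.
So a2 is the best response.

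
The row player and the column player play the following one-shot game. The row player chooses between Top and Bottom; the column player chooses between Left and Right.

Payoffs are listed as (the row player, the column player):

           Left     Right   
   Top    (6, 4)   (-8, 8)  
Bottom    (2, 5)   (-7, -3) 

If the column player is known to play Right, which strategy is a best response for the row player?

Bottom

Against Right, the row player earns -8 from Top and -7 from Bottom.
So Bottom is the best response.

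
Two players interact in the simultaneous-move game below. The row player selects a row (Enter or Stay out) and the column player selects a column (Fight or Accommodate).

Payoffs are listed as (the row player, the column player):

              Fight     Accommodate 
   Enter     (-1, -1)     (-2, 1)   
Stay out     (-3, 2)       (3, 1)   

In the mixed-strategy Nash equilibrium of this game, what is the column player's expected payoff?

1

First find p, the probability the row player plays Enter, from the column player's indifference between Fight and Accommodate: −p + 2(1−p) = p + (1−p), giving p = 1/3.
Since the column player is indifferent in equilibrium, the column player's expected payoff equals the payoff from either column against (1/3, 2/3). Using Fight: −(1/3) + 2(2/3) = 1.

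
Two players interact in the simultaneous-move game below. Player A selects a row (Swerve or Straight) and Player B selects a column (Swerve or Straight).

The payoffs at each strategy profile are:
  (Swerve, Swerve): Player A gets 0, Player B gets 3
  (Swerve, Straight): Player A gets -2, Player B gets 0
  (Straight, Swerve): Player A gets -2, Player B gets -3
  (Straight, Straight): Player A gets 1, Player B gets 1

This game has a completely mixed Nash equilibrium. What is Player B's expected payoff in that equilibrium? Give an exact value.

First find x, the probability Player A plays Swerve, from Player B's indifference between Swerve and Straight: 3x − 3(1−x) = (1−x), giving x = 4/7.
Since Player B is indifferent in equilibrium, Player B's expected payoff equals the payoff from either column against (4/7, 3/7). Using Swerve: 3(4/7) − 3(3/7) = 3/7.

3/7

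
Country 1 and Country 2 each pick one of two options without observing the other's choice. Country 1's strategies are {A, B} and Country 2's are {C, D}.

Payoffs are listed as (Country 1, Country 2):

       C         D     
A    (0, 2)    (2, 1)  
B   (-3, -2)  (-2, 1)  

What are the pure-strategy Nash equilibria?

(A, C): Country 1 gets 0 ≥ -3 from B, and Country 2 gets 2 ≥ 1 from D — Nash equilibrium.
(A, D): Country 2 prefers C (2 > 1) — not an equilibrium.
(B, C): Country 1 prefers A (0 > -3); Country 2 prefers D (1 > -2) — not an equilibrium.
(B, D): Country 1 prefers A (2 > -2) — not an equilibrium.

(A, C)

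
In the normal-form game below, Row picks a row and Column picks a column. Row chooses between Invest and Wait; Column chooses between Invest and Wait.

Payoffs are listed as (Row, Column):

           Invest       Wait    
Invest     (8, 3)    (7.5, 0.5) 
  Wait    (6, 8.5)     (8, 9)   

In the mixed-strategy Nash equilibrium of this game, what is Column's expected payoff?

91/12

First find x, the probability Row plays Invest, from Column's indifference between Invest and Wait: 3x + 8.5(1−x) = 0.5x + 9(1−x), giving x = 1/6.
Since Column is indifferent in equilibrium, Column's expected payoff equals the payoff from either column against (1/6, 5/6). Using Invest: 3(1/6) + 8.5(5/6) = 91/12.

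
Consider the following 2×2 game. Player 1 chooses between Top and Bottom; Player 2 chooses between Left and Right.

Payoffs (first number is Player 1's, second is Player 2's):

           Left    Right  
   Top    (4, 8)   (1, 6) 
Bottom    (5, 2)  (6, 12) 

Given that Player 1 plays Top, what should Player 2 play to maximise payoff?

Against Top, Player 2 earns 8 from Left and 6 from Right.
So Left is the best response.

Left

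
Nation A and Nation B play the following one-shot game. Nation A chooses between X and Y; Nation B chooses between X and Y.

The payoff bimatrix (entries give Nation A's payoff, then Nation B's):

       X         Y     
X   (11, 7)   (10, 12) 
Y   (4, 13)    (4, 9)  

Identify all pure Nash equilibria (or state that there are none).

(X, X): Nation B prefers Y (12 > 7) — not an equilibrium.
(X, Y): Nation A gets 10 ≥ 4 from Y, and Nation B gets 12 ≥ 7 from X — Nash equilibrium.
(Y, X): Nation A prefers X (11 > 4) — not an equilibrium.
(Y, Y): Nation A prefers X (10 > 4); Nation B prefers X (13 > 9) — not an equilibrium.

(X, Y)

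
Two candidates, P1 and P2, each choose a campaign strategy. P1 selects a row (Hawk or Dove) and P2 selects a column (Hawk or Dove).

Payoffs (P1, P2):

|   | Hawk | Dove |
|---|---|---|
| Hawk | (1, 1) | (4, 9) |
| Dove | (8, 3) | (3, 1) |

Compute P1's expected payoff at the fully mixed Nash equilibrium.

First find q, the probability P2 plays Hawk, from P1's indifference between Hawk and Dove: q + 4(1−q) = 8q + 3(1−q), giving q = 1/8.
Since P1 is indifferent in equilibrium, P1's expected payoff equals the payoff from either row against (1/8, 7/8). Using Hawk: (1/8) + 4(7/8) = 29/8.

29/8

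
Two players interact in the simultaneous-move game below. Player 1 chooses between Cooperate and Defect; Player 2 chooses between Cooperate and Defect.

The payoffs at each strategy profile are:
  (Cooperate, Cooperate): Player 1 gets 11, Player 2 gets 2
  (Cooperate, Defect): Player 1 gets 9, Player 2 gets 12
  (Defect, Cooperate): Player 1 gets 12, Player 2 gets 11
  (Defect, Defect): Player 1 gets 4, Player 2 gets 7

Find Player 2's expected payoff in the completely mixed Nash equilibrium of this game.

59/7

First find p, the probability Player 1 plays Cooperate, from Player 2's indifference between Cooperate and Defect: 2p + 11(1−p) = 12p + 7(1−p), giving p = 2/7.
Since Player 2 is indifferent in equilibrium, Player 2's expected payoff equals the payoff from either column against (2/7, 5/7). Using Cooperate: 2(2/7) + 11(5/7) = 59/7.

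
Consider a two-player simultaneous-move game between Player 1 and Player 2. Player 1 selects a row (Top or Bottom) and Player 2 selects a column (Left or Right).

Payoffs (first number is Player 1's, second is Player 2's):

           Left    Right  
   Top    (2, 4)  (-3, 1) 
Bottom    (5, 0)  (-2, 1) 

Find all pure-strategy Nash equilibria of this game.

(Top, Left): Player 1 prefers Bottom (5 > 2) — not an equilibrium.
(Top, Right): Player 1 prefers Bottom (-2 > -3); Player 2 prefers Left (4 > 1) — not an equilibrium.
(Bottom, Left): Player 2 prefers Right (1 > 0) — not an equilibrium.
(Bottom, Right): Player 1 gets -2 ≥ -3 from Top, and Player 2 gets 1 ≥ 0 from Left — Nash equilibrium.

(Bottom, Right)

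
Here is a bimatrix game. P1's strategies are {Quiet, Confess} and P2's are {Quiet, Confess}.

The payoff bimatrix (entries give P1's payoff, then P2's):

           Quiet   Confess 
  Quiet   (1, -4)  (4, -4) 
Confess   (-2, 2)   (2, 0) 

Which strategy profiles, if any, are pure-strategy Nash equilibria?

(Quiet, Quiet): P1 gets 1 ≥ -2 from Confess, and P2 gets -4 ≥ -4 from Confess — Nash equilibrium.
(Quiet, Confess): P1 gets 4 ≥ 2 from Confess, and P2 gets -4 ≥ -4 from Quiet — Nash equilibrium.
(Confess, Quiet): P1 prefers Quiet (1 > -2) — not an equilibrium.
(Confess, Confess): P1 prefers Quiet (4 > 2); P2 prefers Quiet (2 > 0) — not an equilibrium.

(Quiet, Quiet) and (Quiet, Confess)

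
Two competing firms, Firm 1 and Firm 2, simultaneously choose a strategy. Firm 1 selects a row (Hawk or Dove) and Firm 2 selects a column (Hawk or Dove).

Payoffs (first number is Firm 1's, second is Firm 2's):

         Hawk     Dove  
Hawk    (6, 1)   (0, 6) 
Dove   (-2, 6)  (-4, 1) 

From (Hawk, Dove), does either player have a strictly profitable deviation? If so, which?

Neither

Firm 1 at (Hawk, Dove) earns 0; deviating to Dove yields -4 — not better.
Firm 2 earns 6; deviating to Hawk yields 1 — not better.
Neither player can strictly improve; the profile is a Nash equilibrium.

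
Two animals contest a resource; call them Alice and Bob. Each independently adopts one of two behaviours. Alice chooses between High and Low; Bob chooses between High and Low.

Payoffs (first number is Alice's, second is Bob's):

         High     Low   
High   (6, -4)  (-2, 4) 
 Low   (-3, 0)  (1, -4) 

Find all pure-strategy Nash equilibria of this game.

none

(High, High): Bob prefers Low (4 > -4) — not an equilibrium.
(High, Low): Alice prefers Low (1 > -2) — not an equilibrium.
(Low, High): Alice prefers High (6 > -3) — not an equilibrium.
(Low, Low): Bob prefers High (0 > -4) — not an equilibrium.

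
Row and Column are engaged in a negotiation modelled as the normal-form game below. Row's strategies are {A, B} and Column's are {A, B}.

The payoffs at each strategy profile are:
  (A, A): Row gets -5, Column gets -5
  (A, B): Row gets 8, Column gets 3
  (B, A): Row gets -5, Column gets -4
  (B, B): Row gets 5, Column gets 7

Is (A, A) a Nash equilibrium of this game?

At (A, A), Row earns -5; switching to B would give -5, so Row has no profitable deviation.
Column earns -5; switching to B would give 3, so Column would deviate.
Since at least one player can profitably deviate, this is not a Nash equilibrium.

No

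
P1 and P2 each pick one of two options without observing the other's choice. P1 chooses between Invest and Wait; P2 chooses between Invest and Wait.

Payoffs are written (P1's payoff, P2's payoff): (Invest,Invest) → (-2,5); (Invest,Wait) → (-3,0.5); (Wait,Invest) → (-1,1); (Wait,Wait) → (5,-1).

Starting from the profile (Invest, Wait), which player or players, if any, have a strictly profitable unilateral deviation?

Both

P1 at (Invest, Wait) earns -3; deviating to Wait yields 5 — a strict improvement.
P2 earns 0.5; deviating to Invest yields 5 — a strict improvement.
Both P1 and P2 have strictly profitable deviations.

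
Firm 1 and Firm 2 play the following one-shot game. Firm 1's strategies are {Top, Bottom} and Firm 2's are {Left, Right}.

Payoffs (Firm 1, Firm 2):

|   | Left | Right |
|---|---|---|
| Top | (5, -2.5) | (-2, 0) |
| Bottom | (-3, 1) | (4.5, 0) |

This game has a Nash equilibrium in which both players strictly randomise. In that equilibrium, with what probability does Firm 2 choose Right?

Let y be the probability that Firm 2 plays Left. In a completely mixed equilibrium, Firm 1 must be indifferent between Top and Bottom.
Firm 1's expected payoff from Top is 5y − 2(1−y); from Bottom it is −3y + 4.5(1−y).
Setting these equal: 7y − 2 = −7.5y + 4.5, so y = 13/29.
Therefore Firm 2 plays Right with probability 1 − 13/29 = 16/29.

16/29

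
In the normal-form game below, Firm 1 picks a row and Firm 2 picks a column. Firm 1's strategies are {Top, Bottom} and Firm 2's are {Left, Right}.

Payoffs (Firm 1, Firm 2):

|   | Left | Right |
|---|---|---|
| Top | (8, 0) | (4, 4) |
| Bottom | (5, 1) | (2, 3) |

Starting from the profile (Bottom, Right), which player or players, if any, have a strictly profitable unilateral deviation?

Firm 1 at (Bottom, Right) earns 2; deviating to Top yields 4 — a strict improvement.
Firm 2 earns 3; deviating to Left yields 1 — not better.
Only Firm 1 has a strictly profitable deviation.

Firm 1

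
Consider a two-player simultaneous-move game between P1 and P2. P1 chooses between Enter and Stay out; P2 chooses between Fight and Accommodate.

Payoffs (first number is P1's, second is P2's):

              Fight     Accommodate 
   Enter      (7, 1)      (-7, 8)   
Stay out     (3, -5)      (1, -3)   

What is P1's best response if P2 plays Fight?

Against Fight, P1 earns 7 from Enter and 3 from Stay out.
So Enter is the best response.

Enter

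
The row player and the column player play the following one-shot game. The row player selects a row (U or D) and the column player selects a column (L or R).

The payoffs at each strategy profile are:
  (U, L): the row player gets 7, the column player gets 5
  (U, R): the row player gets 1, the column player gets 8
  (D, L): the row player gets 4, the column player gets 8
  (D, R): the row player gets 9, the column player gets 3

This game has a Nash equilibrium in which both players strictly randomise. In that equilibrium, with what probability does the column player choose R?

3/11

Let q be the probability that the column player plays L. In a completely mixed equilibrium, the row player must be indifferent between U and D.
The row player's expected payoff from U is 7q + (1−q); from D it is 4q + 9(1−q).
Setting these equal: 6q + 1 = −5q + 9, so q = 8/11.
Therefore the column player plays R with probability 1 − 8/11 = 3/11.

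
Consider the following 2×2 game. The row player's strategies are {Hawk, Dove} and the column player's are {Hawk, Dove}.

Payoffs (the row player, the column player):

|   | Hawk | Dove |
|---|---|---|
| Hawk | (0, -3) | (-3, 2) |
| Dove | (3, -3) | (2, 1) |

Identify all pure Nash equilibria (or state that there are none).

(Dove, Dove)

(Hawk, Hawk): the row player prefers Dove (3 > 0); the column player prefers Dove (2 > -3) — not an equilibrium.
(Hawk, Dove): the row player prefers Dove (2 > -3) — not an equilibrium.
(Dove, Hawk): the column player prefers Dove (1 > -3) — not an equilibrium.
(Dove, Dove): the row player gets 2 ≥ -3 from Hawk, and the column player gets 1 ≥ -3 from Hawk — Nash equilibrium.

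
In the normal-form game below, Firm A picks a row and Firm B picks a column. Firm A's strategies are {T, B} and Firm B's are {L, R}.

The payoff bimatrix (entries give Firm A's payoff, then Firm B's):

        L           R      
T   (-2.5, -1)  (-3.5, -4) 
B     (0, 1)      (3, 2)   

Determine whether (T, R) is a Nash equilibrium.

No

At (T, R), Firm A earns -3.5; switching to B would give 3, so Firm A would deviate.
Firm B earns -4; switching to L would give -1, so Firm B would deviate.
Since at least one player can profitably deviate, this is not a Nash equilibrium.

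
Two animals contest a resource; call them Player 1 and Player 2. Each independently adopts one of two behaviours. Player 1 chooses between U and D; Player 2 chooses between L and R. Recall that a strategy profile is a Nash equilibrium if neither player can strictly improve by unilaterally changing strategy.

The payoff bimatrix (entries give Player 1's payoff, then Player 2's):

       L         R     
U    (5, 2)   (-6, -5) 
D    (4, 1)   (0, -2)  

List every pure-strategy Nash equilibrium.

(U, L): Player 1 gets 5 ≥ 4 from D, and Player 2 gets 2 ≥ -5 from R — Nash equilibrium.
(U, R): Player 1 prefers D (0 > -6); Player 2 prefers L (2 > -5) — not an equilibrium.
(D, L): Player 1 prefers U (5 > 4) — not an equilibrium.
(D, R): Player 2 prefers L (1 > -2) — not an equilibrium.

(U, L)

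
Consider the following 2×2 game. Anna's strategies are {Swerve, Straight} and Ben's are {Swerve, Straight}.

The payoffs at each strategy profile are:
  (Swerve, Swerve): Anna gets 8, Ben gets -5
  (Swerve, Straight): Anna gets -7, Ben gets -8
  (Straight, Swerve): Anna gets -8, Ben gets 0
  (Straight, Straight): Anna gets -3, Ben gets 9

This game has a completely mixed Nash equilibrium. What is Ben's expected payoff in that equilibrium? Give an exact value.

First find p, the probability Anna plays Swerve, from Ben's indifference between Swerve and Straight: −5p = −8p + 9(1−p), giving p = 3/4.
Since Ben is indifferent in equilibrium, Ben's expected payoff equals the payoff from either column against (3/4, 1/4). Using Swerve: −5(3/4) = -15/4.

-15/4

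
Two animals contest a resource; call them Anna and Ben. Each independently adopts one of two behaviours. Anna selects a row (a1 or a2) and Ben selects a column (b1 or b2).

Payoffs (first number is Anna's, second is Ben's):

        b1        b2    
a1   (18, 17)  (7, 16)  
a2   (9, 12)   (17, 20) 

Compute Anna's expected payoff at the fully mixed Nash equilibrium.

First find y, the probability Ben plays b1, from Anna's indifference between a1 and a2: 18y + 7(1−y) = 9y + 17(1−y), giving y = 10/19.
Since Anna is indifferent in equilibrium, Anna's expected payoff equals the payoff from either row against (10/19, 9/19). Using a1: 18(10/19) + 7(9/19) = 243/19.

243/19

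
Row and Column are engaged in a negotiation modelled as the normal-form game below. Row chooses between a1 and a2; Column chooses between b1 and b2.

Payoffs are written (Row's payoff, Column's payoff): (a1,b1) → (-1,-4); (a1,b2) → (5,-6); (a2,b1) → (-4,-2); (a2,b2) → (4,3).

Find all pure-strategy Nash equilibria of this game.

(a1, b1)

(a1, b1): Row gets -1 ≥ -4 from a2, and Column gets -4 ≥ -6 from b2 — Nash equilibrium.
(a1, b2): Column prefers b1 (-4 > -6) — not an equilibrium.
(a2, b1): Row prefers a1 (-1 > -4); Column prefers b2 (3 > -2) — not an equilibrium.
(a2, b2): Row prefers a1 (5 > 4) — not an equilibrium.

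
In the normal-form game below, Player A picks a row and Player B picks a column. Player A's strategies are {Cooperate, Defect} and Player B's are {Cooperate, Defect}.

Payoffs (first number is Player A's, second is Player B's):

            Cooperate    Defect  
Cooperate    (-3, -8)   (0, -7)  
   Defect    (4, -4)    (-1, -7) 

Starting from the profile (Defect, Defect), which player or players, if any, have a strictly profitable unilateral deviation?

Both

Player A at (Defect, Defect) earns -1; deviating to Cooperate yields 0 — a strict improvement.
Player B earns -7; deviating to Cooperate yields -4 — a strict improvement.
Both Player A and Player B have strictly profitable deviations.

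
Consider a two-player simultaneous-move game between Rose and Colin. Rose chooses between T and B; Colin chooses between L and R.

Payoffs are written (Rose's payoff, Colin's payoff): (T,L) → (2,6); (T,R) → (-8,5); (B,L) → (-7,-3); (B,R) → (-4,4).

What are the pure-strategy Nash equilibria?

(T, L) and (B, R)

(T, L): Rose gets 2 ≥ -7 from B, and Colin gets 6 ≥ 5 from R — Nash equilibrium.
(T, R): Rose prefers B (-4 > -8); Colin prefers L (6 > 5) — not an equilibrium.
(B, L): Rose prefers T (2 > -7); Colin prefers R (4 > -3) — not an equilibrium.
(B, R): Rose gets -4 ≥ -8 from T, and Colin gets 4 ≥ -3 from L — Nash equilibrium.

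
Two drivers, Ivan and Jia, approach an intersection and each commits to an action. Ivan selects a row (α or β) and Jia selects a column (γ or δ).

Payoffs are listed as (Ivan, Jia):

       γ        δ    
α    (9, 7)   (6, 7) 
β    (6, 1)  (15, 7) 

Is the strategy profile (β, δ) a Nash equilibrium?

Yes

At (β, δ), Ivan earns 15; switching to α would give 6, so Ivan has no profitable deviation.
Jia earns 7; switching to γ would give 1, so Jia has no profitable deviation.
Neither player can gain by a unilateral deviation, so this profile is a Nash equilibrium.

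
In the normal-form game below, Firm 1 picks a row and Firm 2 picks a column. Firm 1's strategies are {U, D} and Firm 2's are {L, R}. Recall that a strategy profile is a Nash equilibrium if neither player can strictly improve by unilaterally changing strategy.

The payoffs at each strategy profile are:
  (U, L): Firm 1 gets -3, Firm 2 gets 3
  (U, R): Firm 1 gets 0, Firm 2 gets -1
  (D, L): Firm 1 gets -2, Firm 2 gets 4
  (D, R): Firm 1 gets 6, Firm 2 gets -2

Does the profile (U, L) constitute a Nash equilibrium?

No

At (U, L), Firm 1 earns -3; switching to D would give -2, so Firm 1 would deviate.
Firm 2 earns 3; switching to R would give -1, so Firm 2 has no profitable deviation.
Since at least one player can profitably deviate, this is not a Nash equilibrium.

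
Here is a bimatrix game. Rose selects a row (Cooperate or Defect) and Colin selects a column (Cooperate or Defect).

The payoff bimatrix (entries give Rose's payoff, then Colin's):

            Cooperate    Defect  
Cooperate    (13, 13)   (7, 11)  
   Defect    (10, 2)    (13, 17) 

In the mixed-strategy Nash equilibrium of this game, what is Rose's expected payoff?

First find y, the probability Colin plays Cooperate, from Rose's indifference between Cooperate and Defect: 13y + 7(1−y) = 10y + 13(1−y), giving y = 2/3.
Since Rose is indifferent in equilibrium, Rose's expected payoff equals the payoff from either row against (2/3, 1/3). Using Cooperate: 13(2/3) + 7(1/3) = 11.

11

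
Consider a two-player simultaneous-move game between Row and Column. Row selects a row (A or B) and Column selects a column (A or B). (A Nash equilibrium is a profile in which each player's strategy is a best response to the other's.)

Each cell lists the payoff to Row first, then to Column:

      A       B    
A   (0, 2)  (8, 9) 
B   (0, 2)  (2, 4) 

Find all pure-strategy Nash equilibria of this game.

(A, B)

(A, A): Column prefers B (9 > 2) — not an equilibrium.
(A, B): Row gets 8 ≥ 2 from B, and Column gets 9 ≥ 2 from A — Nash equilibrium.
(B, A): Column prefers B (4 > 2) — not an equilibrium.
(B, B): Row prefers A (8 > 2) — not an equilibrium.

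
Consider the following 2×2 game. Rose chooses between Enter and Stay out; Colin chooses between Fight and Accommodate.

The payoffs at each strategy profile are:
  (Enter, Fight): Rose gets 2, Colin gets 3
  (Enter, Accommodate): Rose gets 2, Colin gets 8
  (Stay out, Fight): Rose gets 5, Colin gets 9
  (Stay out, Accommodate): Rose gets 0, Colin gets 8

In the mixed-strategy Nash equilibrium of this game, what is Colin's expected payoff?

8

First find x, the probability Rose plays Enter, from Colin's indifference between Fight and Accommodate: 3x + 9(1−x) = 8x + 8(1−x), giving x = 1/6.
Since Colin is indifferent in equilibrium, Colin's expected payoff equals the payoff from either column against (1/6, 5/6). Using Fight: 3(1/6) + 9(5/6) = 8.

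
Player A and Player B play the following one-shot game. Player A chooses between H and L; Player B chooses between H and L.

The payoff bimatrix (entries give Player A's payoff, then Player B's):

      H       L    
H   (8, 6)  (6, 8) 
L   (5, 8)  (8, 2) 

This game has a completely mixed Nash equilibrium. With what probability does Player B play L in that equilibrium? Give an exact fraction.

3/5

Let c be the probability that Player B plays H. In a completely mixed equilibrium, Player A must be indifferent between H and L.
Player A's expected payoff from H is 8c + 6(1−c); from L it is 5c + 8(1−c).
Setting these equal: 2c + 6 = −3c + 8, so c = 2/5.
Therefore Player B plays L with probability 1 − 2/5 = 3/5.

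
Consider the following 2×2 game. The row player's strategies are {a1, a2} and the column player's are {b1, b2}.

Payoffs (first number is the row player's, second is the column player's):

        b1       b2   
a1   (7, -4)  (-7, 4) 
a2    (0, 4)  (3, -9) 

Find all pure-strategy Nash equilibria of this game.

none

(a1, b1): the column player prefers b2 (4 > -4) — not an equilibrium.
(a1, b2): the row player prefers a2 (3 > -7) — not an equilibrium.
(a2, b1): the row player prefers a1 (7 > 0) — not an equilibrium.
(a2, b2): the column player prefers b1 (4 > -9) — not an equilibrium.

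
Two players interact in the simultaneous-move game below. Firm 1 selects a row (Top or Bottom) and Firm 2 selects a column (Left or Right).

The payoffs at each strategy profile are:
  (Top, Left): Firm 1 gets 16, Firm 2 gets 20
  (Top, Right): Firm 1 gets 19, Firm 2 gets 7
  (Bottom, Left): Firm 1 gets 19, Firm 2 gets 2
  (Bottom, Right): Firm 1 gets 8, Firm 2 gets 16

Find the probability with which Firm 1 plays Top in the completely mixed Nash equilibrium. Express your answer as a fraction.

14/27

Let p be the probability that Firm 1 plays Top. In a completely mixed equilibrium, Firm 2 must be indifferent between Left and Right.
Firm 2's expected payoff from Left is 20p + 2(1−p); from Right it is 7p + 16(1−p).
Setting these equal: 18p + 2 = −9p + 16, so p = 14/27.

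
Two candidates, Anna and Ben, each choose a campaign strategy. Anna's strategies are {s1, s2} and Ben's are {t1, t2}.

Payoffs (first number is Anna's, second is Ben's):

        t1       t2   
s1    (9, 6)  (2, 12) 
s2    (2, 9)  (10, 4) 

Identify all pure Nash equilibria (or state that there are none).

(s1, t1): Ben prefers t2 (12 > 6) — not an equilibrium.
(s1, t2): Anna prefers s2 (10 > 2) — not an equilibrium.
(s2, t1): Anna prefers s1 (9 > 2) — not an equilibrium.
(s2, t2): Ben prefers t1 (9 > 4) — not an equilibrium.

none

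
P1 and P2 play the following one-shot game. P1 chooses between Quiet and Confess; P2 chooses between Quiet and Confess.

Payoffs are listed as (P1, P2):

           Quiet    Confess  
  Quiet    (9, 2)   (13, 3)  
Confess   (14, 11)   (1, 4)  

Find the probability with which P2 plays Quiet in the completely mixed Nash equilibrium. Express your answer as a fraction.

12/17

Let q be the probability that P2 plays Quiet. In a completely mixed equilibrium, P1 must be indifferent between Quiet and Confess.
P1's expected payoff from Quiet is 9q + 13(1−q); from Confess it is 14q + (1−q).
Setting these equal: −4q + 13 = 13q + 1, so q = 12/17.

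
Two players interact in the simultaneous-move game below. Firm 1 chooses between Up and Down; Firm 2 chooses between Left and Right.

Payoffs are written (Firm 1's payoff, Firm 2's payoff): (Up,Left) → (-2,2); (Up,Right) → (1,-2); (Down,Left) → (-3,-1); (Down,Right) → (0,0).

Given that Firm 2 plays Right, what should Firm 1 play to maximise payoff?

Up

Against Right, Firm 1 earns 1 from Up and 0 from Down.
So Up is the best response.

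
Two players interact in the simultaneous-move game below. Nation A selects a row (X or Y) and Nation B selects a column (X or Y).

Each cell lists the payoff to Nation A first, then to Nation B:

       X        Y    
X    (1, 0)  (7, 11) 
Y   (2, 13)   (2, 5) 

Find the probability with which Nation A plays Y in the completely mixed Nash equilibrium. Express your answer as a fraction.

11/19

Let r be the probability that Nation A plays X. In a completely mixed equilibrium, Nation B must be indifferent between X and Y.
Nation B's expected payoff from X is 13(1−r); from Y it is 11r + 5(1−r).
Setting these equal: −13r + 13 = 6r + 5, so r = 8/19.
Therefore Nation A plays Y with probability 1 − 8/19 = 11/19.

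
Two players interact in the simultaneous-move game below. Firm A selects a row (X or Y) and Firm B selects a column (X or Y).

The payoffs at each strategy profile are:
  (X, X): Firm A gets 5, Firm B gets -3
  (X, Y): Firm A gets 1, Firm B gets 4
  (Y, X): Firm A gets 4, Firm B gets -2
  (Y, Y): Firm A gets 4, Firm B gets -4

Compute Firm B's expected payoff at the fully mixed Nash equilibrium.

First find x, the probability Firm A plays X, from Firm B's indifference between X and Y: −3x − 2(1−x) = 4x − 4(1−x), giving x = 2/9.
Since Firm B is indifferent in equilibrium, Firm B's expected payoff equals the payoff from either column against (2/9, 7/9). Using X: −3(2/9) − 2(7/9) = -20/9.

-20/9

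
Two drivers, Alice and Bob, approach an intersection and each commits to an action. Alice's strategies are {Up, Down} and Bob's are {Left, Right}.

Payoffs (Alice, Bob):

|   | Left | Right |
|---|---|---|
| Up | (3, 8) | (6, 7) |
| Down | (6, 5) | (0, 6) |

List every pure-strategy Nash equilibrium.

none

(Up, Left): Alice prefers Down (6 > 3) — not an equilibrium.
(Up, Right): Bob prefers Left (8 > 7) — not an equilibrium.
(Down, Left): Bob prefers Right (6 > 5) — not an equilibrium.
(Down, Right): Alice prefers Up (6 > 0) — not an equilibrium.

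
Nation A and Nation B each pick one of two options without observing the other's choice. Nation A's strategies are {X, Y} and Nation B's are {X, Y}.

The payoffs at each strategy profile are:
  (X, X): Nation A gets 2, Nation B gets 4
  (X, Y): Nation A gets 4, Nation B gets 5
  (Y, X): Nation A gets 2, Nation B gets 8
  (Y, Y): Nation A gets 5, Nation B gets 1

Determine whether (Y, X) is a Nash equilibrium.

Yes

At (Y, X), Nation A earns 2; switching to X would give 2, so Nation A has no profitable deviation.
Nation B earns 8; switching to Y would give 1, so Nation B has no profitable deviation.
Neither player can gain by a unilateral deviation, so this profile is a Nash equilibrium.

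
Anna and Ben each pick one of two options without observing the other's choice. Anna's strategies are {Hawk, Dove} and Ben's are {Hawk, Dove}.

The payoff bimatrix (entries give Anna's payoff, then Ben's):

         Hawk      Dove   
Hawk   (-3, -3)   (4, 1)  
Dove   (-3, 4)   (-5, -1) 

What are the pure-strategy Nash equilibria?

(Hawk, Dove) and (Dove, Hawk)

(Hawk, Hawk): Ben prefers Dove (1 > -3) — not an equilibrium.
(Hawk, Dove): Anna gets 4 ≥ -5 from Dove, and Ben gets 1 ≥ -3 from Hawk — Nash equilibrium.
(Dove, Hawk): Anna gets -3 ≥ -3 from Hawk, and Ben gets 4 ≥ -1 from Dove — Nash equilibrium.
(Dove, Dove): Anna prefers Hawk (4 > -5); Ben prefers Hawk (4 > -1) — not an equilibrium.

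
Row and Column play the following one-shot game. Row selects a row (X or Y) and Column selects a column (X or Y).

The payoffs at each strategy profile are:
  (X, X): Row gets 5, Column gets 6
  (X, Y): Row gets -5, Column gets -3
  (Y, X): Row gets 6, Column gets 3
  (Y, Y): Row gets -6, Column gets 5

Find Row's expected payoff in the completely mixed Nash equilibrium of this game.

First find q, the probability Column plays X, from Row's indifference between X and Y: 5q − 5(1−q) = 6q − 6(1−q), giving q = 1/2.
Since Row is indifferent in equilibrium, Row's expected payoff equals the payoff from either row against (1/2, 1/2). Using X: 5(1/2) − 5(1/2) = 0.

0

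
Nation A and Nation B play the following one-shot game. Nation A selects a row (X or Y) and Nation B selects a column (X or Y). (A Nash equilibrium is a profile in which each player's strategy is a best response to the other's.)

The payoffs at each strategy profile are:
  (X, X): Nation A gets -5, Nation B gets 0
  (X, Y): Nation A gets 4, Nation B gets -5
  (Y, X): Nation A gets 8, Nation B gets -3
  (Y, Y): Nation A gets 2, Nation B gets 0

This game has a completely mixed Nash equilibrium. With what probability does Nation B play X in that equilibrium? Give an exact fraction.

2/15

Let y be the probability that Nation B plays X. In a completely mixed equilibrium, Nation A must be indifferent between X and Y.
Nation A's expected payoff from X is −5y + 4(1−y); from Y it is 8y + 2(1−y).
Setting these equal: −9y + 4 = 6y + 2, so y = 2/15.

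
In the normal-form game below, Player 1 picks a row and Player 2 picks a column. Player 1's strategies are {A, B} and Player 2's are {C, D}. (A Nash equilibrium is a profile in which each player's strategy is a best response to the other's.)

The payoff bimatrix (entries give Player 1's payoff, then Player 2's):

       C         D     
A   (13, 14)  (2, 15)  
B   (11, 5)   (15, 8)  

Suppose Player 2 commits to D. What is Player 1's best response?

B

Against D, Player 1 earns 2 from A and 15 from B.
So B is the best response.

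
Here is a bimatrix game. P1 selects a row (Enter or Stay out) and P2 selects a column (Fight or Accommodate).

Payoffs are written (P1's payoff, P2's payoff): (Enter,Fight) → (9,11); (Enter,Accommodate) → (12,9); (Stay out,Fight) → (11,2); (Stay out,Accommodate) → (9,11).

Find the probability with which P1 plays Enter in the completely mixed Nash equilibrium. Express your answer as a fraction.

9/11

Let r be the probability that P1 plays Enter. In a completely mixed equilibrium, P2 must be indifferent between Fight and Accommodate.
P2's expected payoff from Fight is 11r + 2(1−r); from Accommodate it is 9r + 11(1−r).
Setting these equal: 9r + 2 = −2r + 11, so r = 9/11.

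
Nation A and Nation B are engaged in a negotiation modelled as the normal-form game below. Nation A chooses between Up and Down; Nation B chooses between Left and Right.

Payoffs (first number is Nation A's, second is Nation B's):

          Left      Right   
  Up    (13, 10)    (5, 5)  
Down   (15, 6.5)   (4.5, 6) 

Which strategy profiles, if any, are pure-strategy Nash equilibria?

(Down, Left)

(Up, Left): Nation A prefers Down (15 > 13) — not an equilibrium.
(Up, Right): Nation B prefers Left (10 > 5) — not an equilibrium.
(Down, Left): Nation A gets 15 ≥ 13 from Up, and Nation B gets 6.5 ≥ 6 from Right — Nash equilibrium.
(Down, Right): Nation A prefers Up (5 > 4.5); Nation B prefers Left (6.5 > 6) — not an equilibrium.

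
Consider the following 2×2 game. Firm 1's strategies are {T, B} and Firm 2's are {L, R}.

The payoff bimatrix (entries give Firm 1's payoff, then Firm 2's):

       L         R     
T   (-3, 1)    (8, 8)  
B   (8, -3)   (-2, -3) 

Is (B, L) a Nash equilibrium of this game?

Yes

At (B, L), Firm 1 earns 8; switching to T would give -3, so Firm 1 has no profitable deviation.
Firm 2 earns -3; switching to R would give -3, so Firm 2 has no profitable deviation.
Neither player can gain by a unilateral deviation, so this profile is a Nash equilibrium.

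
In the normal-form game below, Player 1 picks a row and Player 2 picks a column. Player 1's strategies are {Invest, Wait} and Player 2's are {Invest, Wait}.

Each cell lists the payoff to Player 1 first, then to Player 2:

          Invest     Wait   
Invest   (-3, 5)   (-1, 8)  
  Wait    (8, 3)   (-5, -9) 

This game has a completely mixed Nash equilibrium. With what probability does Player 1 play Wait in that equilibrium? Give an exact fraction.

Let r be the probability that Player 1 plays Invest. In a completely mixed equilibrium, Player 2 must be indifferent between Invest and Wait.
Player 2's expected payoff from Invest is 5r + 3(1−r); from Wait it is 8r − 9(1−r).
Setting these equal: 2r + 3 = 17r − 9, so r = 4/5.
Therefore Player 1 plays Wait with probability 1 − 4/5 = 1/5.

1/5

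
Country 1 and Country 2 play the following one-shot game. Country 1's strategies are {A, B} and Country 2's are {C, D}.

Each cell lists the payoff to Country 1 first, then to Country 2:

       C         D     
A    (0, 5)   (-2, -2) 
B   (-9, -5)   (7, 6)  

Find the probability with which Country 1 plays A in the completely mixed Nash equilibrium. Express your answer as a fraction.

11/18

Let x be the probability that Country 1 plays A. In a completely mixed equilibrium, Country 2 must be indifferent between C and D.
Country 2's expected payoff from C is 5x − 5(1−x); from D it is −2x + 6(1−x).
Setting these equal: 10x − 5 = −8x + 6, so x = 11/18.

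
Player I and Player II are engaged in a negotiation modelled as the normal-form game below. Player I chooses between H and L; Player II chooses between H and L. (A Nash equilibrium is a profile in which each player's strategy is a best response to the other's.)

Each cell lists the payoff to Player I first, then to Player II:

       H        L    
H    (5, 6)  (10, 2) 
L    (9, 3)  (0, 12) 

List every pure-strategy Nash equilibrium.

none

(H, H): Player I prefers L (9 > 5) — not an equilibrium.
(H, L): Player II prefers H (6 > 2) — not an equilibrium.
(L, H): Player II prefers L (12 > 3) — not an equilibrium.
(L, L): Player I prefers H (10 > 0) — not an equilibrium.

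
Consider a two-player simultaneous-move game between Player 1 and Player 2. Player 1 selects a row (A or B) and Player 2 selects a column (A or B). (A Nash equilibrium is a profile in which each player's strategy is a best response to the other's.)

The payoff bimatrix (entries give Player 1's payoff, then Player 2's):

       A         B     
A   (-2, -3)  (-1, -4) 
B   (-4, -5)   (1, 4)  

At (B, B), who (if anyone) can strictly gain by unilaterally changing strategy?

Neither

Player 1 at (B, B) earns 1; deviating to A yields -1 — not better.
Player 2 earns 4; deviating to A yields -5 — not better.
Neither player can strictly improve; the profile is a Nash equilibrium.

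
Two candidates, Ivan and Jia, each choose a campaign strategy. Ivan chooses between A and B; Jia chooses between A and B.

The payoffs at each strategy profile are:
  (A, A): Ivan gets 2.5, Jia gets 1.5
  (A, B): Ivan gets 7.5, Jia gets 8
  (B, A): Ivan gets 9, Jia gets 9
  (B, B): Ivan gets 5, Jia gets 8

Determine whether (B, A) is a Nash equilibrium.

At (B, A), Ivan earns 9; switching to A would give 2.5, so Ivan has no profitable deviation.
Jia earns 9; switching to B would give 8, so Jia has no profitable deviation.
Neither player can gain by a unilateral deviation, so this profile is a Nash equilibrium.

Yes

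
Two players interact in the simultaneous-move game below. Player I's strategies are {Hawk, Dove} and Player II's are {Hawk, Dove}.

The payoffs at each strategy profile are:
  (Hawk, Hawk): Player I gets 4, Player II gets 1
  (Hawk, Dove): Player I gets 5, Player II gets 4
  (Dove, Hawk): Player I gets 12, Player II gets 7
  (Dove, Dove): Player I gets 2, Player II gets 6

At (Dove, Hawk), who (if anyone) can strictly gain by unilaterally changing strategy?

Neither

Player I at (Dove, Hawk) earns 12; deviating to Hawk yields 4 — not better.
Player II earns 7; deviating to Dove yields 6 — not better.
Neither player can strictly improve; the profile is a Nash equilibrium.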